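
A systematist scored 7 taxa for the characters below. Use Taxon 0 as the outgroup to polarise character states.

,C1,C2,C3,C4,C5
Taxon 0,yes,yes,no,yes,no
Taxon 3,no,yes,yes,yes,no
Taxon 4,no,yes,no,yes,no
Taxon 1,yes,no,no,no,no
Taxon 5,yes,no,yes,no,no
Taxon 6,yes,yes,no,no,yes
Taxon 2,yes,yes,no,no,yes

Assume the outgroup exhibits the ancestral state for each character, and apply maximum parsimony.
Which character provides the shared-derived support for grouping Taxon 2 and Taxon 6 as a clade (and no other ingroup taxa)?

C5

Character polarity is set by the outgroup: the derived state is whichever differs from the outgroup's state, so for C1, C2, C4 the derived state is 'no', and for the remaining characters it is 'yes'.
C1 (derived state 'no') is shared by Taxon 3 and Taxon 4 — a synapomorphy uniting that clade.
C2: derived state 'no' in Taxon 1 and Taxon 5 only — synapomorphy for {Taxon 1, Taxon 5}.
C3 (state 'yes') occurs in Taxon 3 and Taxon 5 but conflicts with the nesting implied by the other characters — most parsimoniously interpreted as homoplasy.
Only Taxon 1, Taxon 2, Taxon 5, and Taxon 6 show the derived state 'no' for C4, supporting them as a clade.
C5: derived state 'yes' in Taxon 2 and Taxon 6 only — synapomorphy for {Taxon 2, Taxon 6}.
Most parsimonious ingroup topology: ((Taxon 3,Taxon 4),((Taxon 1,Taxon 5),(Taxon 6,Taxon 2))).
The clade {Taxon 2, Taxon 6} is supported by C5: its derived state 'yes' occurs in exactly those taxa and in no other taxon (including the outgroup).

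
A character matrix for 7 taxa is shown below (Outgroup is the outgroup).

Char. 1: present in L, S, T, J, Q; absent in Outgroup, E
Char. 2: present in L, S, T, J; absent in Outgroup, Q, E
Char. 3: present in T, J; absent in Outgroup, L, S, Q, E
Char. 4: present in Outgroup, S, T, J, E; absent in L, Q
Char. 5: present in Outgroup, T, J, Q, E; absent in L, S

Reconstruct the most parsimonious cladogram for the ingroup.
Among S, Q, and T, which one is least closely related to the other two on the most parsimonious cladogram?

Character polarity is set by the outgroup: the derived state is whichever differs from the outgroup's state, so for Char. 4, Char. 5 the derived state is 'absent', and for the remaining characters it is 'present'.
Char. 1 (derived state 'present') is shared by J, L, Q, S, and T — a synapomorphy uniting that clade.
Only J, L, S, and T show the derived state 'present' for Char. 2, supporting them as a clade.
Char. 3: derived state 'present' in J and T only — synapomorphy for {J, T}.
Char. 4 (state 'absent') occurs in L and Q but conflicts with the nesting implied by the other characters — most parsimoniously interpreted as homoplasy.
Only L and S show the derived state 'absent' for Char. 5, supporting them as a clade.
Most parsimonious ingroup topology: ((((L,S),(T,J)),Q),E).
T and S share a more recent common ancestor with each other than either does with Q, so Q is the least closely related of the three.

Q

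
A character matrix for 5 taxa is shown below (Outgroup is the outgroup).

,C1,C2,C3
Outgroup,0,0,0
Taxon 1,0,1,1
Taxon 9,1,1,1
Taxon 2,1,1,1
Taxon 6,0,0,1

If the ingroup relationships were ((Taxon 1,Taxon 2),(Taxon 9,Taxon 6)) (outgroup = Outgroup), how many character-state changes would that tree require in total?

5

Map each character onto ((Taxon 1,Taxon 2),(Taxon 9,Taxon 6)) (rooted by Outgroup) and count the minimum state changes it requires (Fitch parsimony):
C1: 2; C2: 2; C3: 1.
Total tree length = 5.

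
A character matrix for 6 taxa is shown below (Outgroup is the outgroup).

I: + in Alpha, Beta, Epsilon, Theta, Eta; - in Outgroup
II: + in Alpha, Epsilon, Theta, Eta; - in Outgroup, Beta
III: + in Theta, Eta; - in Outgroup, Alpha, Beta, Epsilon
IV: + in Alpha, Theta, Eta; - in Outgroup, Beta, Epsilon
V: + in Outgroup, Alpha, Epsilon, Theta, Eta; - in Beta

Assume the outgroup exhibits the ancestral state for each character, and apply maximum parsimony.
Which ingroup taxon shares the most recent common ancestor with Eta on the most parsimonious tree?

Theta

Character polarity is set by the outgroup: the derived state is whichever differs from the outgroup's state, so for V the derived state is '-', and for the remaining characters it is '+'.
I (derived state '+') is shared by all ingroup taxa — unites the whole ingroup.
II (derived state '+') is shared by Alpha, Epsilon, Eta, and Theta — a synapomorphy uniting that clade.
Only Eta and Theta show the derived state '+' for III, supporting them as a clade.
Only Alpha, Eta, and Theta show the derived state '+' for IV, supporting them as a clade.
V (derived state '-') is unique to Beta (autapomorphy; uninformative for grouping).
Most parsimonious ingroup topology: (((Alpha,(Theta,Eta)),Epsilon),Beta).
Eta and Theta form a cherry on this tree, so they are sister taxa.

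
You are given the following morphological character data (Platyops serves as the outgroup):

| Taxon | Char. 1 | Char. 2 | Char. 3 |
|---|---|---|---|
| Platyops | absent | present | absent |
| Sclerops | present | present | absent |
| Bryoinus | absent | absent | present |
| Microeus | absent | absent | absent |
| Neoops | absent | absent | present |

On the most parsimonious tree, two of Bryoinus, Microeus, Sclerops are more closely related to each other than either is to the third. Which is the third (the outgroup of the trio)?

Sclerops

Character polarity is set by the outgroup: the derived state is whichever differs from the outgroup's state, so for Char. 2 the derived state is 'absent', and for the remaining characters it is 'present'.
Char. 1 (derived state 'present') is unique to Sclerops (autapomorphy; uninformative for grouping).
Only Bryoinus, Microeus, and Neoops show the derived state 'absent' for Char. 2, supporting them as a clade.
Char. 3 (derived state 'present') is shared by Bryoinus and Neoops — a synapomorphy uniting that clade.
Most parsimonious ingroup topology: (Sclerops,((Bryoinus,Neoops),Microeus)).
Bryoinus and Microeus share a more recent common ancestor with each other than either does with Sclerops, so Sclerops is the least closely related of the three.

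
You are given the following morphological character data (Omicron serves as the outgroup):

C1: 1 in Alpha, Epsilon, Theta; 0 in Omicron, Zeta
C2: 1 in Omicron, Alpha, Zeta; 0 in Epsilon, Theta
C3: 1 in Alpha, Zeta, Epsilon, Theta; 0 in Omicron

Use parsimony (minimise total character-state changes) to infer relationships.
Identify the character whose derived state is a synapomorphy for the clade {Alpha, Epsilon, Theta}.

C1

Character polarity is set by the outgroup: the derived state is whichever differs from the outgroup's state, so for C2 the derived state is '0', and for the remaining characters it is '1'.
C1: derived state '1' in Alpha, Epsilon, and Theta only — synapomorphy for {Alpha, Epsilon, Theta}.
C2: derived state '0' in Epsilon and Theta only — synapomorphy for {Epsilon, Theta}.
All ingroup taxa share the derived state '1' for C3; it defines the ingroup but does not resolve relationships within it.
Most parsimonious ingroup topology: ((Alpha,(Epsilon,Theta)),Zeta).
The clade {Alpha, Epsilon, Theta} is supported by C1: its derived state '1' occurs in exactly those taxa and in no other taxon (including the outgroup).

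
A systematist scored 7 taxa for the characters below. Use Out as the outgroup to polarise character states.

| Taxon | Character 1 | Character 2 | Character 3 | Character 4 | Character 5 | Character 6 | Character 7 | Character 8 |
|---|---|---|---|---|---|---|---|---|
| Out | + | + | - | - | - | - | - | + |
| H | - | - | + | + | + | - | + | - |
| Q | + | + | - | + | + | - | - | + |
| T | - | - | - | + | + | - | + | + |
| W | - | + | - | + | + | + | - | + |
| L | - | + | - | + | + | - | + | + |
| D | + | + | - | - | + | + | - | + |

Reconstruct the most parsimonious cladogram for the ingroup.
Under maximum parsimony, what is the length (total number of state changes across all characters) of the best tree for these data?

Character polarity is set by the outgroup: the derived state is whichever differs from the outgroup's state, so for Character 1, Character 2, Character 8 the derived state is '-', and for the remaining characters it is '+'.
Character 1: derived state '-' in H, L, T, and W only — synapomorphy for {H, L, T, W}.
Character 2: derived state '-' in H and T only — synapomorphy for {H, T}.
Character 3: derived state '+' in H only — an autapomorphy, so it tells us nothing about relationships among taxa.
Character 4 (derived state '+') is shared by H, L, Q, T, and W — a synapomorphy uniting that clade.
Character 5 (derived state '+') is shared by all ingroup taxa — unites the whole ingroup.
Character 6 (state '+') occurs in D and W but conflicts with the nesting implied by the other characters — most parsimoniously interpreted as homoplasy.
Only H, L, and T show the derived state '+' for Character 7, supporting them as a clade.
Character 8 (derived state '-') is unique to H (autapomorphy; uninformative for grouping).
Most parsimonious ingroup topology: (((((H,T),L),W),Q),D).
Changes per character on this tree: Character 1: 1; Character 2: 1; Character 3: 1; Character 4: 1; Character 5: 1; Character 6: 2; Character 7: 1; Character 8: 1.
Total = 9.

9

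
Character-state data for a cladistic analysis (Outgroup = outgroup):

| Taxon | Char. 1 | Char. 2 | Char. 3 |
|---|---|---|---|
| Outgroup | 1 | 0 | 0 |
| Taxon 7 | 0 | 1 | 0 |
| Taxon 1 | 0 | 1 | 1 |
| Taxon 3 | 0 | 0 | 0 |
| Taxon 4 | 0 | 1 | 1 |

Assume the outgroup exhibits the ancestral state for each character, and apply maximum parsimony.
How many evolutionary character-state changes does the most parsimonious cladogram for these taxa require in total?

3

Character polarity is set by the outgroup: the derived state is whichever differs from the outgroup's state, so for Char. 1 the derived state is '0', and for the remaining characters it is '1'.
Char. 1 (derived state '0') is shared by all ingroup taxa — unites the whole ingroup.
Only Taxon 1, Taxon 4, and Taxon 7 show the derived state '1' for Char. 2, supporting them as a clade.
Char. 3 (derived state '1') is shared by Taxon 1 and Taxon 4 — a synapomorphy uniting that clade.
Most parsimonious ingroup topology: ((Taxon 7,(Taxon 1,Taxon 4)),Taxon 3).
Changes per character on this tree: Char. 1: 1; Char. 2: 1; Char. 3: 1.
Total = 3.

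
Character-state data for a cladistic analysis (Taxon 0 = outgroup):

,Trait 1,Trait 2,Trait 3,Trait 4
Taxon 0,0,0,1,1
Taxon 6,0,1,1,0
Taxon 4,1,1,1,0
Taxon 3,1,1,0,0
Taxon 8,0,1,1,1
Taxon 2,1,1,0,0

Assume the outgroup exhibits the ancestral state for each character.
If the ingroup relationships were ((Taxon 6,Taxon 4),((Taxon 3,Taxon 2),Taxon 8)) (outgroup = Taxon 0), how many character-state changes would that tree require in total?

Map each character onto ((Taxon 6,Taxon 4),((Taxon 3,Taxon 2),Taxon 8)) (rooted by Taxon 0) and count the minimum state changes it requires (Fitch parsimony):
Trait 1: 2; Trait 2: 1; Trait 3: 1; Trait 4: 2.
Total tree length = 6.

6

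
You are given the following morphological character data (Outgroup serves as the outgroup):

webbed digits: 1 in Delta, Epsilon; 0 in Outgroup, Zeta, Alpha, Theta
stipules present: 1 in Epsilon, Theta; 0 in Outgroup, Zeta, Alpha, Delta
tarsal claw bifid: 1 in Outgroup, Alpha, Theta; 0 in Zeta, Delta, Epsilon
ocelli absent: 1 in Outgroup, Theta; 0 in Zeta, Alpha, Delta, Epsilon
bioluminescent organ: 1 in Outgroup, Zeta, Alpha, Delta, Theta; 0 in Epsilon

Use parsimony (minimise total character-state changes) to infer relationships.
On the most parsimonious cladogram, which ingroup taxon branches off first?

Character polarity is set by the outgroup: the derived state is whichever differs from the outgroup's state, so for tarsal claw bifid, ocelli absent, bioluminescent organ the derived state is '0', and for the remaining characters it is '1'.
webbed digits (derived state '1') is shared by Delta and Epsilon — a synapomorphy uniting that clade.
stipules present groups Epsilon and Theta, which is incompatible with the clades supported by the remaining characters; treating it as convergent (homoplasy) costs fewer steps than any alternative tree.
Only Delta, Epsilon, and Zeta show the derived state '0' for tarsal claw bifid, supporting them as a clade.
ocelli absent (derived state '0') is shared by Alpha, Delta, Epsilon, and Zeta — a synapomorphy uniting that clade.
bioluminescent organ (derived state '0') is unique to Epsilon (autapomorphy; uninformative for grouping).
Most parsimonious ingroup topology: (((Zeta,(Delta,Epsilon)),Alpha),Theta).
Theta is sister to the clade containing all other ingroup taxa, so it is the earliest-diverging (most basal) ingroup lineage.

Theta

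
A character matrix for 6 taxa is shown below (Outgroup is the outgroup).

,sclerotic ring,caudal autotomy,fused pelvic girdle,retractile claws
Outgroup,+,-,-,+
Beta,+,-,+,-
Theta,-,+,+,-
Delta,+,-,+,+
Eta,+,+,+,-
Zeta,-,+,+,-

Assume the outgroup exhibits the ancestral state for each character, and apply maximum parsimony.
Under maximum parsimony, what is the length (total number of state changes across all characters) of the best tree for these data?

Character polarity is set by the outgroup: the derived state is whichever differs from the outgroup's state, so for sclerotic ring, retractile claws the derived state is '-', and for the remaining characters it is '+'.
Only Theta and Zeta show the derived state '-' for sclerotic ring, supporting them as a clade.
caudal autotomy (derived state '+') is shared by Eta, Theta, and Zeta — a synapomorphy uniting that clade.
All ingroup taxa share the derived state '+' for fused pelvic girdle; it defines the ingroup but does not resolve relationships within it.
retractile claws: derived state '-' in Beta, Eta, Theta, and Zeta only — synapomorphy for {Beta, Eta, Theta, Zeta}.
Most parsimonious ingroup topology: ((Beta,((Theta,Zeta),Eta)),Delta).
Changes per character on this tree: sclerotic ring: 1; caudal autotomy: 1; fused pelvic girdle: 1; retractile claws: 1.
Total = 4.

4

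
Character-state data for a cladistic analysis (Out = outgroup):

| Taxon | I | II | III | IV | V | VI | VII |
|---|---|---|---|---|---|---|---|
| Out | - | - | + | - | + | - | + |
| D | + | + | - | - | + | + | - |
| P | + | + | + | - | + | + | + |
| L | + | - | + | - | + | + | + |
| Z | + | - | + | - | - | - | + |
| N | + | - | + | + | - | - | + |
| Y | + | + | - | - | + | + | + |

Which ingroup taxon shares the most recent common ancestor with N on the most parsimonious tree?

Character polarity is set by the outgroup: the derived state is whichever differs from the outgroup's state, so for III, V, VII the derived state is '-', and for the remaining characters it is '+'.
All ingroup taxa share the derived state '+' for I; it defines the ingroup but does not resolve relationships within it.
Only D, P, and Y show the derived state '+' for II, supporting them as a clade.
III: derived state '-' in D and Y only — synapomorphy for {D, Y}.
IV: derived state '+' in N only — an autapomorphy, so it tells us nothing about relationships among taxa.
V: derived state '-' in N and Z only — synapomorphy for {N, Z}.
VI: derived state '+' in D, L, P, and Y only — synapomorphy for {D, L, P, Y}.
VII: derived state '-' in D only — an autapomorphy, so it tells us nothing about relationships among taxa.
Most parsimonious ingroup topology: ((((D,Y),P),L),(Z,N)).
N and Z form a cherry on this tree, so they are sister taxa.

Z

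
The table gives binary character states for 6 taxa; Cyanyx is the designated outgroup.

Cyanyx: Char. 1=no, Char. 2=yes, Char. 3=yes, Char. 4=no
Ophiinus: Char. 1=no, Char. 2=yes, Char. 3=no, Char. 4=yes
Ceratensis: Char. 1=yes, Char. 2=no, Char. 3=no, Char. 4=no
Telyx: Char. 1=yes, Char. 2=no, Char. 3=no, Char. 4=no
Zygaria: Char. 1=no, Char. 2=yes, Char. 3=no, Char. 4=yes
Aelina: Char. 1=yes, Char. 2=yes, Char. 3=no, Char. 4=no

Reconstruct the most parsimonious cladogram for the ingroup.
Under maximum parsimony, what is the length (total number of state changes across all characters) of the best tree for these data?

Character polarity is set by the outgroup: the derived state is whichever differs from the outgroup's state, so for Char. 2, Char. 3 the derived state is 'no', and for the remaining characters it is 'yes'.
Char. 1 (derived state 'yes') is shared by Aelina, Ceratensis, and Telyx — a synapomorphy uniting that clade.
Char. 2: derived state 'no' in Ceratensis and Telyx only — synapomorphy for {Ceratensis, Telyx}.
Char. 3 (derived state 'no') is shared by all ingroup taxa — unites the whole ingroup.
Char. 4 (derived state 'yes') is shared by Ophiinus and Zygaria — a synapomorphy uniting that clade.
Most parsimonious ingroup topology: ((Aelina,(Ceratensis,Telyx)),(Zygaria,Ophiinus)).
Changes per character on this tree: Char. 1: 1; Char. 2: 1; Char. 3: 1; Char. 4: 1.
Total = 4.

4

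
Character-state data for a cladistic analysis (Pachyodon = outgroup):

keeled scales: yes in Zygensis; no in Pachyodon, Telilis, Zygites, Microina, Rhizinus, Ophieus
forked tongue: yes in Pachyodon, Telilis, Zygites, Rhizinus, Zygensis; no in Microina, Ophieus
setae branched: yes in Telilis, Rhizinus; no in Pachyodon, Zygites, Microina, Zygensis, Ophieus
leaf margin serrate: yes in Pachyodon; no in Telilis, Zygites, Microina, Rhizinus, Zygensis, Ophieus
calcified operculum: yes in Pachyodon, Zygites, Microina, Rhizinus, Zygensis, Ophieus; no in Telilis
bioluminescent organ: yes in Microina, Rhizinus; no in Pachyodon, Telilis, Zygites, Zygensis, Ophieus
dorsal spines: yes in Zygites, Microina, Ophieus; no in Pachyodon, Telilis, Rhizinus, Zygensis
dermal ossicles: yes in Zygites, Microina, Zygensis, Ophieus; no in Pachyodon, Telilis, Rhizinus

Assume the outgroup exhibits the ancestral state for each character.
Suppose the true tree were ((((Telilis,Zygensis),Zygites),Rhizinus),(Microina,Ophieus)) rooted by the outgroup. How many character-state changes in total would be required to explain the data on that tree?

Map each character onto ((((Telilis,Zygensis),Zygites),Rhizinus),(Microina,Ophieus)) (rooted by Pachyodon) and count the minimum state changes it requires (Fitch parsimony):
keeled scales: 1; forked tongue: 1; setae branched: 2; leaf margin serrate: 1; calcified operculum: 1; bioluminescent organ: 2; dorsal spines: 2; dermal ossicles: 3.
Total tree length = 13.

13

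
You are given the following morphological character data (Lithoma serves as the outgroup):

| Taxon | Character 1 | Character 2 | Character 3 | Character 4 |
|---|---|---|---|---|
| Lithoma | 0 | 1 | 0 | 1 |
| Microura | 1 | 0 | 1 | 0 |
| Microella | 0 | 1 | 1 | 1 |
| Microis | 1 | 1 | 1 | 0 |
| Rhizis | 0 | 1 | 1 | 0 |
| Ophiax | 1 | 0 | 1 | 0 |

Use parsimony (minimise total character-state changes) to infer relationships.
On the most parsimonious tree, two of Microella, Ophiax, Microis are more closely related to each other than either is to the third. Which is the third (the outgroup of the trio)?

Microella

Character polarity is set by the outgroup: the derived state is whichever differs from the outgroup's state, so for Character 2, Character 4 the derived state is '0', and for the remaining characters it is '1'.
Only Microis, Microura, and Ophiax show the derived state '1' for Character 1, supporting them as a clade.
Only Microura and Ophiax show the derived state '0' for Character 2, supporting them as a clade.
All ingroup taxa share the derived state '1' for Character 3; it defines the ingroup but does not resolve relationships within it.
Character 4 (derived state '0') is shared by Microis, Microura, Ophiax, and Rhizis — a synapomorphy uniting that clade.
Most parsimonious ingroup topology: (Microella,(((Ophiax,Microura),Microis),Rhizis)).
Ophiax and Microis share a more recent common ancestor with each other than either does with Microella, so Microella is the least closely related of the three.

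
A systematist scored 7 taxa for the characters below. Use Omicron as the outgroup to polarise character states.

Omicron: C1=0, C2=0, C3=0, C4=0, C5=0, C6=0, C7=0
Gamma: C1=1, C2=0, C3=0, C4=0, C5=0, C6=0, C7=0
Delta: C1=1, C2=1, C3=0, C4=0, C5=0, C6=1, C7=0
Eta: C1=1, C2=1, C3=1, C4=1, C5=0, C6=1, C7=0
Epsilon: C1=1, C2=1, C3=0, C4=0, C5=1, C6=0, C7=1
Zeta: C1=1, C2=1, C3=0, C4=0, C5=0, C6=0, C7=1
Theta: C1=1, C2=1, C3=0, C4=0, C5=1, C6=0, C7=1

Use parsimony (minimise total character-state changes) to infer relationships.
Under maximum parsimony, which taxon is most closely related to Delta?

The outgroup has state '0' for every character, so '1' is the derived state throughout.
C1 (derived state '1') is shared by all ingroup taxa — unites the whole ingroup.
C2 (derived state '1') is shared by Delta, Epsilon, Eta, Theta, and Zeta — a synapomorphy uniting that clade.
C3 (derived state '1') is unique to Eta (autapomorphy; uninformative for grouping).
C4 (derived state '1') is unique to Eta (autapomorphy; uninformative for grouping).
C5: derived state '1' in Epsilon and Theta only — synapomorphy for {Epsilon, Theta}.
C6: derived state '1' in Delta and Eta only — synapomorphy for {Delta, Eta}.
C7 (derived state '1') is shared by Epsilon, Theta, and Zeta — a synapomorphy uniting that clade.
Most parsimonious ingroup topology: (Gamma,((Delta,Eta),((Epsilon,Theta),Zeta))).
Delta and Eta form a cherry on this tree, so they are sister taxa.

Eta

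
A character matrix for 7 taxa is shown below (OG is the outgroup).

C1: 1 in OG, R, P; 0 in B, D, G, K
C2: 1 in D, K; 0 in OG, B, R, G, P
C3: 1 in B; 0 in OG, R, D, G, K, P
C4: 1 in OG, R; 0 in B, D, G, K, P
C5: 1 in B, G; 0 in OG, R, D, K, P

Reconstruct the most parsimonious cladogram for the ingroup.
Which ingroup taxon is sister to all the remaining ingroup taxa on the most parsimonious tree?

R

Character polarity is set by the outgroup: the derived state is whichever differs from the outgroup's state, so for C1, C4 the derived state is '0', and for the remaining characters it is '1'.
Only B, D, G, and K show the derived state '0' for C1, supporting them as a clade.
Only D and K show the derived state '1' for C2, supporting them as a clade.
C3 (derived state '1') is unique to B (autapomorphy; uninformative for grouping).
C4 (derived state '0') is shared by B, D, G, K, and P — a synapomorphy uniting that clade.
C5 (derived state '1') is shared by B and G — a synapomorphy uniting that clade.
Most parsimonious ingroup topology: ((((B,G),(D,K)),P),R).
R is sister to the clade containing all other ingroup taxa, so it is the earliest-diverging (most basal) ingroup lineage.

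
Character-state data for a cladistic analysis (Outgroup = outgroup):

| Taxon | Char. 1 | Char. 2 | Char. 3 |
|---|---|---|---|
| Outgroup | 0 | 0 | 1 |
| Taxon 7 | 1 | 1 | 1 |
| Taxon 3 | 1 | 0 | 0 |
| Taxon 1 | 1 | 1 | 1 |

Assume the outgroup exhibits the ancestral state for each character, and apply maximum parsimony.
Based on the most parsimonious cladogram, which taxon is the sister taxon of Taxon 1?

Character polarity is set by the outgroup: the derived state is whichever differs from the outgroup's state, so for Char. 3 the derived state is '0', and for the remaining characters it is '1'.
Char. 1 (derived state '1') is shared by all ingroup taxa — unites the whole ingroup.
Char. 2: derived state '1' in Taxon 1 and Taxon 7 only — synapomorphy for {Taxon 1, Taxon 7}.
Char. 3: derived state '0' in Taxon 3 only — an autapomorphy, so it tells us nothing about relationships among taxa.
Most parsimonious ingroup topology: ((Taxon 7,Taxon 1),Taxon 3).
Taxon 1 and Taxon 7 form a cherry on this tree, so they are sister taxa.

Taxon 7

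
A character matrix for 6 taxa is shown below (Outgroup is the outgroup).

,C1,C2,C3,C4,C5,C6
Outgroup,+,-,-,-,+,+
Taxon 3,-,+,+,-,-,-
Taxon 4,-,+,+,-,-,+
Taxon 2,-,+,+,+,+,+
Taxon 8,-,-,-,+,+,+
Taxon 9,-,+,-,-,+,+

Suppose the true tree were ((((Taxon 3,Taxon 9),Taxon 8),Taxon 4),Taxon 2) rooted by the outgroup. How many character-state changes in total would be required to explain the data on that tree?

11

Map each character onto ((((Taxon 3,Taxon 9),Taxon 8),Taxon 4),Taxon 2) (rooted by Outgroup) and count the minimum state changes it requires (Fitch parsimony):
C1: 1; C2: 2; C3: 3; C4: 2; C5: 2; C6: 1.
Total tree length = 11.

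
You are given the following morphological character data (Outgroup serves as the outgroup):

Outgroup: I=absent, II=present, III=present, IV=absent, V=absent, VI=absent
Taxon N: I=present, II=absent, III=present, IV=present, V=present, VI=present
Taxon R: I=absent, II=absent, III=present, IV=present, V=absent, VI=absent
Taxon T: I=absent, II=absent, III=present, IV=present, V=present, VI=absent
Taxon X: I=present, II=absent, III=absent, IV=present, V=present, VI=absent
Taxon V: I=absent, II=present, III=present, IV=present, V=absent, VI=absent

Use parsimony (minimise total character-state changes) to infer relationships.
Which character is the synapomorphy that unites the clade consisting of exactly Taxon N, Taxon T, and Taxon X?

Character polarity is set by the outgroup: the derived state is whichever differs from the outgroup's state, so for II, III the derived state is 'absent', and for the remaining characters it is 'present'.
Only Taxon N and Taxon X show the derived state 'present' for I, supporting them as a clade.
II: derived state 'absent' in Taxon N, Taxon R, Taxon T, and Taxon X only — synapomorphy for {Taxon N, Taxon R, Taxon T, Taxon X}.
III: derived state 'absent' in Taxon X only — an autapomorphy, so it tells us nothing about relationships among taxa.
IV (derived state 'present') is shared by all ingroup taxa — unites the whole ingroup.
Only Taxon N, Taxon T, and Taxon X show the derived state 'present' for V, supporting them as a clade.
VI: derived state 'present' in Taxon N only — an autapomorphy, so it tells us nothing about relationships among taxa.
Most parsimonious ingroup topology: ((((Taxon N,Taxon X),Taxon T),Taxon R),Taxon V).
The clade {Taxon N, Taxon T, Taxon X} is supported by V: its derived state 'present' occurs in exactly those taxa and in no other taxon (including the outgroup).

V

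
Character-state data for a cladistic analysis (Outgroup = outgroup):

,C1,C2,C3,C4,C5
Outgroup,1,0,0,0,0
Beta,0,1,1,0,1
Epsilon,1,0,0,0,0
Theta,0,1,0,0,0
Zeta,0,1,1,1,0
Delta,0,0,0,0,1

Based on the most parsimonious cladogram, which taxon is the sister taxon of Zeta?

Character polarity is set by the outgroup: the derived state is whichever differs from the outgroup's state, so for C1 the derived state is '0', and for the remaining characters it is '1'.
Only Beta, Delta, Theta, and Zeta show the derived state '0' for C1, supporting them as a clade.
Only Beta, Theta, and Zeta show the derived state '1' for C2, supporting them as a clade.
Only Beta and Zeta show the derived state '1' for C3, supporting them as a clade.
C4: derived state '1' in Zeta only — an autapomorphy, so it tells us nothing about relationships among taxa.
C5 (state '1') occurs in Beta and Delta but conflicts with the nesting implied by the other characters — most parsimoniously interpreted as homoplasy.
Most parsimonious ingroup topology: ((((Beta,Zeta),Theta),Delta),Epsilon).
Zeta and Beta form a cherry on this tree, so they are sister taxa.

Beta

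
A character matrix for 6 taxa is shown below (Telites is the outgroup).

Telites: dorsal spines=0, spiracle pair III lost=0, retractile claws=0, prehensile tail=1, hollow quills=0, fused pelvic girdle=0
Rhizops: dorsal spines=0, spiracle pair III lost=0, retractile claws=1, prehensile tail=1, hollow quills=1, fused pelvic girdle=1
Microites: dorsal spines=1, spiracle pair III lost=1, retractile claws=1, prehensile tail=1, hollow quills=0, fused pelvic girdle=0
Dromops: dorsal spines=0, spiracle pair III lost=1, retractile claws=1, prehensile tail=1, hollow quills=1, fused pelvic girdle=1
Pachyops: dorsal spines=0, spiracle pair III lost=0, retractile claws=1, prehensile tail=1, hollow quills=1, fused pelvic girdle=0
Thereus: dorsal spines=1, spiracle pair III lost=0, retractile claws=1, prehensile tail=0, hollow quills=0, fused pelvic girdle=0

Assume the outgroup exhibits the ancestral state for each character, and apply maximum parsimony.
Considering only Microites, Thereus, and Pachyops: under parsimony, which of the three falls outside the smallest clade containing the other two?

Pachyops

Character polarity is set by the outgroup: the derived state is whichever differs from the outgroup's state, so for prehensile tail the derived state is '0', and for the remaining characters it is '1'.
dorsal spines (derived state '1') is shared by Microites and Thereus — a synapomorphy uniting that clade.
spiracle pair III lost (state '1') occurs in Dromops and Microites but conflicts with the nesting implied by the other characters — most parsimoniously interpreted as homoplasy.
retractile claws (derived state '1') is shared by all ingroup taxa — unites the whole ingroup.
prehensile tail (derived state '0') is unique to Thereus (autapomorphy; uninformative for grouping).
Only Dromops, Pachyops, and Rhizops show the derived state '1' for hollow quills, supporting them as a clade.
fused pelvic girdle (derived state '1') is shared by Dromops and Rhizops — a synapomorphy uniting that clade.
Most parsimonious ingroup topology: (((Rhizops,Dromops),Pachyops),(Microites,Thereus)).
Thereus and Microites share a more recent common ancestor with each other than either does with Pachyops, so Pachyops is the least closely related of the three.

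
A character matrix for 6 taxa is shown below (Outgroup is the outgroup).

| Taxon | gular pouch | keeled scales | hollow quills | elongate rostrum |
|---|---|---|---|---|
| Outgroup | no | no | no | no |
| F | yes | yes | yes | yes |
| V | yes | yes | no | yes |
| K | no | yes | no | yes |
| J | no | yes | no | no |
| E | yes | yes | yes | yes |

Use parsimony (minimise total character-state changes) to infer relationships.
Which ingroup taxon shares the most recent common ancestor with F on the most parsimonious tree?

E

The outgroup has state 'no' for every character, so 'yes' is the derived state throughout.
gular pouch (derived state 'yes') is shared by E, F, and V — a synapomorphy uniting that clade.
keeled scales (derived state 'yes') is shared by all ingroup taxa — unites the whole ingroup.
hollow quills: derived state 'yes' in E and F only — synapomorphy for {E, F}.
elongate rostrum: derived state 'yes' in E, F, K, and V only — synapomorphy for {E, F, K, V}.
Most parsimonious ingroup topology: ((((F,E),V),K),J).
F and E form a cherry on this tree, so they are sister taxa.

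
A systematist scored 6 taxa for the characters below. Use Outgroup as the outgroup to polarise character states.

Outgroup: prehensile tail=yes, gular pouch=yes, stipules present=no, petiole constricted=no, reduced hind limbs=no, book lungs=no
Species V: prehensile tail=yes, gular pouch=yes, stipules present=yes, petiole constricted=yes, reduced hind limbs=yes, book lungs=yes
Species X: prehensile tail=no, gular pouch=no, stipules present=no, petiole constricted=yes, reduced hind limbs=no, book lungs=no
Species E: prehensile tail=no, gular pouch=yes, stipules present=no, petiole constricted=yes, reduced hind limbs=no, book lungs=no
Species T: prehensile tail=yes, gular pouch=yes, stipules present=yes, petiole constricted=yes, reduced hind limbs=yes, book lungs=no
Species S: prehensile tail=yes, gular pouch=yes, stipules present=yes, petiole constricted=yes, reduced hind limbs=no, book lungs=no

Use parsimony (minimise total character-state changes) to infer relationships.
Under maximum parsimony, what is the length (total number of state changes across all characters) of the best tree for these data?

Character polarity is set by the outgroup: the derived state is whichever differs from the outgroup's state, so for prehensile tail, gular pouch the derived state is 'no', and for the remaining characters it is 'yes'.
prehensile tail (derived state 'no') is shared by Species E and Species X — a synapomorphy uniting that clade.
gular pouch (derived state 'no') is unique to Species X (autapomorphy; uninformative for grouping).
stipules present: derived state 'yes' in Species S, Species T, and Species V only — synapomorphy for {Species S, Species T, Species V}.
petiole constricted (derived state 'yes') is shared by all ingroup taxa — unites the whole ingroup.
reduced hind limbs (derived state 'yes') is shared by Species T and Species V — a synapomorphy uniting that clade.
book lungs (derived state 'yes') is unique to Species V (autapomorphy; uninformative for grouping).
Most parsimonious ingroup topology: (((Species V,Species T),Species S),(Species X,Species E)).
Changes per character on this tree: prehensile tail: 1; gular pouch: 1; stipules present: 1; petiole constricted: 1; reduced hind limbs: 1; book lungs: 1.
Total = 6.

6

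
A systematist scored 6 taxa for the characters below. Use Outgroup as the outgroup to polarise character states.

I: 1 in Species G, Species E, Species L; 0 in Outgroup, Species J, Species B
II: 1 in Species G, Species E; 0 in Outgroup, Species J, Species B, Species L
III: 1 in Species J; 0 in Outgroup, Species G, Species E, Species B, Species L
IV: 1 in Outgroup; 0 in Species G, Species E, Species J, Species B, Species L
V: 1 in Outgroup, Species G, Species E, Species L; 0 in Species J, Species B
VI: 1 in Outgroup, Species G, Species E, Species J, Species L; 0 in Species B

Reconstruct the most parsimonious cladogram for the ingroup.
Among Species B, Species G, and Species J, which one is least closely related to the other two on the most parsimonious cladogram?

Character polarity is set by the outgroup: the derived state is whichever differs from the outgroup's state, so for IV, V, VI the derived state is '0', and for the remaining characters it is '1'.
Only Species E, Species G, and Species L show the derived state '1' for I, supporting them as a clade.
II: derived state '1' in Species E and Species G only — synapomorphy for {Species E, Species G}.
III: derived state '1' in Species J only — an autapomorphy, so it tells us nothing about relationships among taxa.
IV (derived state '0') is shared by all ingroup taxa — unites the whole ingroup.
V (derived state '0') is shared by Species B and Species J — a synapomorphy uniting that clade.
VI (derived state '0') is unique to Species B (autapomorphy; uninformative for grouping).
Most parsimonious ingroup topology: (((Species G,Species E),Species L),(Species J,Species B)).
Species J and Species B share a more recent common ancestor with each other than either does with Species G, so Species G is the least closely related of the three.

Species G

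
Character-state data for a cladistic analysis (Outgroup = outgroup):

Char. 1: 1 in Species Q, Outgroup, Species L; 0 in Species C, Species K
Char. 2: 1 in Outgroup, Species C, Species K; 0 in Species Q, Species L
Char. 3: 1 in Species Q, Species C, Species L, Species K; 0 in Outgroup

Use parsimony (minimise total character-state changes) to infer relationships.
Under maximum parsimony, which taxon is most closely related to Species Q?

Character polarity is set by the outgroup: the derived state is whichever differs from the outgroup's state, so for Char. 1, Char. 2 the derived state is '0', and for the remaining characters it is '1'.
Only Species C and Species K show the derived state '0' for Char. 1, supporting them as a clade.
Char. 2 (derived state '0') is shared by Species L and Species Q — a synapomorphy uniting that clade.
Char. 3 (derived state '1') is shared by all ingroup taxa — unites the whole ingroup.
Most parsimonious ingroup topology: ((Species L,Species Q),(Species C,Species K)).
Species Q and Species L form a cherry on this tree, so they are sister taxa.

Species L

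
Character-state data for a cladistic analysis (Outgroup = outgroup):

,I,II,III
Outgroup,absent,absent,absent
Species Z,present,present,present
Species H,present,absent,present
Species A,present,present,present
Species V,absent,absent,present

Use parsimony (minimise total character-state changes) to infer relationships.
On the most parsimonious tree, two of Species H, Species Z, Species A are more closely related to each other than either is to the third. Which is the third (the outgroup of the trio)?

Species H

The outgroup has state 'absent' for every character, so 'present' is the derived state throughout.
I (derived state 'present') is shared by Species A, Species H, and Species Z — a synapomorphy uniting that clade.
II (derived state 'present') is shared by Species A and Species Z — a synapomorphy uniting that clade.
III (derived state 'present') is shared by all ingroup taxa — unites the whole ingroup.
Most parsimonious ingroup topology: (((Species Z,Species A),Species H),Species V).
Species Z and Species A share a more recent common ancestor with each other than either does with Species H, so Species H is the least closely related of the three.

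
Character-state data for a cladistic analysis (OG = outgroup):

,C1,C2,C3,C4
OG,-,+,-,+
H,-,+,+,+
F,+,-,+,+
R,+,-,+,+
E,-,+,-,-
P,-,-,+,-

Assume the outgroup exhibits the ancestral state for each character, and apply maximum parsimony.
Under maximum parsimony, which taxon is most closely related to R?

F

Character polarity is set by the outgroup: the derived state is whichever differs from the outgroup's state, so for C2, C4 the derived state is '-', and for the remaining characters it is '+'.
C1 (derived state '+') is shared by F and R — a synapomorphy uniting that clade.
C2: derived state '-' in F, P, and R only — synapomorphy for {F, P, R}.
C3 (derived state '+') is shared by F, H, P, and R — a synapomorphy uniting that clade.
C4 groups E and P, which is incompatible with the clades supported by the remaining characters; treating it as convergent (homoplasy) costs fewer steps than any alternative tree.
Most parsimonious ingroup topology: ((H,((F,R),P)),E).
R and F form a cherry on this tree, so they are sister taxa.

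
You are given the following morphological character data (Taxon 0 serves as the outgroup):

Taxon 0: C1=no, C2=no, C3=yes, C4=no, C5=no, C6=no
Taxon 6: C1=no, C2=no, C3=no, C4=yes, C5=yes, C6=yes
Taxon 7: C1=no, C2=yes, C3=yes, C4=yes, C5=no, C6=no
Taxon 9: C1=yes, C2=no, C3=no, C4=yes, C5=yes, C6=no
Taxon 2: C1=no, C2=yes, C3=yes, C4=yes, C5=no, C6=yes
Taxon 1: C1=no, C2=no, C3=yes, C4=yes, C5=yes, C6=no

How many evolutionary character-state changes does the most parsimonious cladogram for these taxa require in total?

7

Character polarity is set by the outgroup: the derived state is whichever differs from the outgroup's state, so for C3 the derived state is 'no', and for the remaining characters it is 'yes'.
C1: derived state 'yes' in Taxon 9 only — an autapomorphy, so it tells us nothing about relationships among taxa.
Only Taxon 2 and Taxon 7 show the derived state 'yes' for C2, supporting them as a clade.
Only Taxon 6 and Taxon 9 show the derived state 'no' for C3, supporting them as a clade.
C4 (derived state 'yes') is shared by all ingroup taxa — unites the whole ingroup.
C5: derived state 'yes' in Taxon 1, Taxon 6, and Taxon 9 only — synapomorphy for {Taxon 1, Taxon 6, Taxon 9}.
C6 groups Taxon 2 and Taxon 6, which is incompatible with the clades supported by the remaining characters; treating it as convergent (homoplasy) costs fewer steps than any alternative tree.
Most parsimonious ingroup topology: (((Taxon 6,Taxon 9),Taxon 1),(Taxon 7,Taxon 2)).
Changes per character on this tree: C1: 1; C2: 1; C3: 1; C4: 1; C5: 1; C6: 2.
Total = 7.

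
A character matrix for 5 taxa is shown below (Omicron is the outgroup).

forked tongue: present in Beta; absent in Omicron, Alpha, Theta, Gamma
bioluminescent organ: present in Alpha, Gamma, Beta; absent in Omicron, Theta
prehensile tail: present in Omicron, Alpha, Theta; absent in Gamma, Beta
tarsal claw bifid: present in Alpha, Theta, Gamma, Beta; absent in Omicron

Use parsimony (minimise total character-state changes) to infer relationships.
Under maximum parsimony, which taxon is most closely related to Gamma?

Beta

Character polarity is set by the outgroup: the derived state is whichever differs from the outgroup's state, so for prehensile tail the derived state is 'absent', and for the remaining characters it is 'present'.
forked tongue (derived state 'present') is unique to Beta (autapomorphy; uninformative for grouping).
bioluminescent organ: derived state 'present' in Alpha, Beta, and Gamma only — synapomorphy for {Alpha, Beta, Gamma}.
prehensile tail (derived state 'absent') is shared by Beta and Gamma — a synapomorphy uniting that clade.
tarsal claw bifid (derived state 'present') is shared by all ingroup taxa — unites the whole ingroup.
Most parsimonious ingroup topology: ((Alpha,(Gamma,Beta)),Theta).
Gamma and Beta form a cherry on this tree, so they are sister taxa.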